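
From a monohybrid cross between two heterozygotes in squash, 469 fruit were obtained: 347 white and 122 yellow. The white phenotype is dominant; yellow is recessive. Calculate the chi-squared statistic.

For a monohybrid cross between heterozygotes with complete dominance, the expected phenotypic ratio is 3:1.
Under the 3:1 hypothesis (Σ ratio = 4, N = 469):
  white: 469 × 3/4 = 351.75
  yellow: 469 × 1/4 = 117.25
χ² = Σ (O − E)² / E
  white: (347 − 351.75)² / 351.75 = 0.0641
  yellow: (122 − 117.25)² / 117.25 = 0.1924
χ² = 0.0641 + 0.1924 = 0.2565 ≈ 0.257

0.257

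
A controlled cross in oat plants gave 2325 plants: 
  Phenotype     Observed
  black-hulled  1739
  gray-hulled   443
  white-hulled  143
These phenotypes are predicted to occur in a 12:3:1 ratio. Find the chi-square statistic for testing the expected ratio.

0.164

Under the 12:3:1 hypothesis (Σ ratio = 16, N = 2325):
  black-hulled: 2325 × 12/16 = 1743.75
  gray-hulled: 2325 × 3/16 = 435.9375
  white-hulled: 2325 × 1/16 = 145.3125
χ² = Σ (O − E)² / E
  black-hulled: (1739 − 1743.75)² / 1743.75 = 0.0129
  gray-hulled: (443 − 435.9375)² / 435.9375 = 0.1144
  white-hulled: (143 − 145.3125)² / 145.3125 = 0.0368
χ² = 0.0129 + 0.1144 + 0.0368 = 0.1641 ≈ 0.164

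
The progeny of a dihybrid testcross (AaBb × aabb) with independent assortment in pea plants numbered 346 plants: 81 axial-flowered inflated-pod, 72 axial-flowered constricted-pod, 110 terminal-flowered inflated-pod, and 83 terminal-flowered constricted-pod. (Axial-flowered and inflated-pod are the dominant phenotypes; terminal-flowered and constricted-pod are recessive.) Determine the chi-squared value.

A dihybrid testcross with independent assortment gives a 1:1:1:1 ratio.
Under the 1:1:1:1 hypothesis (Σ ratio = 4, N = 346):
  axial-flowered inflated-pod: 346 × 1/4 = 86.5
  axial-flowered constricted-pod: 346 × 1/4 = 86.5
  terminal-flowered inflated-pod: 346 × 1/4 = 86.5
  terminal-flowered constricted-pod: 346 × 1/4 = 86.5
χ² = Σ (O − E)² / E
  axial-flowered inflated-pod: (81 − 86.5)² / 86.5 = 0.3497
  axial-flowered constricted-pod: (72 − 86.5)² / 86.5 = 2.4306
  terminal-flowered inflated-pod: (110 − 86.5)² / 86.5 = 6.3844
  terminal-flowered constricted-pod: (83 − 86.5)² / 86.5 = 0.1416
χ² = 0.3497 + 2.4306 + 6.3844 + 0.1416 = 9.3063 ≈ 9.306

9.306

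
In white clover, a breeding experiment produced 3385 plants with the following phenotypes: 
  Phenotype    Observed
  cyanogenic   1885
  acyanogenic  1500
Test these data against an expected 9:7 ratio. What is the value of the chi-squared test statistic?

0.436

Expected counts for N = 3385 under a 9:7 ratio (total parts = 16):
  cyanogenic: 3385 × 9/16 = 1904.0625
  acyanogenic: 3385 × 7/16 = 1480.9375
χ² = Σ (O − E)² / E
  cyanogenic: (1885 − 1904.0625)² / 1904.0625 = 0.1908
  acyanogenic: (1500 − 1480.9375)² / 1480.9375 = 0.2454
χ² = 0.1908 + 0.2454 = 0.4362 ≈ 0.436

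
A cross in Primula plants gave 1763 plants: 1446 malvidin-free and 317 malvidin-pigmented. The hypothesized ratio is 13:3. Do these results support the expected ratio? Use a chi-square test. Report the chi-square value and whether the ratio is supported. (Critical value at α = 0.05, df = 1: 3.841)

0.685; consistent

The 13:3 ratio has 16 parts, so with N = 1763 the expected counts are:
  malvidin-free: 1763 × 13/16 = 1432.4375
  malvidin-pigmented: 1763 × 3/16 = 330.5625
χ² = Σ (O − E)² / E
  malvidin-free: (1446 − 1432.4375)² / 1432.4375 = 0.1284
  malvidin-pigmented: (317 − 330.5625)² / 330.5625 = 0.5564
χ² = 0.1284 + 0.5564 = 0.6848 ≈ 0.685
Degrees of freedom = 2 − 1 = 1; critical value at α = 0.05 is 3.841.
Since 0.685 < 3.841, we fail to reject the null hypothesis — the data are consistent with the 13:3 ratio.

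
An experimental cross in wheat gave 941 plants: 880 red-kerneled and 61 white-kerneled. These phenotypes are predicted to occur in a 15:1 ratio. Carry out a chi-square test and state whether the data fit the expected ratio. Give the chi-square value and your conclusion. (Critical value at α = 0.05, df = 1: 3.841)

0.087; consistent

Total ratio parts = 16. Expected numbers out of 941:
  red-kerneled: 941 × 15/16 = 882.1875
  white-kerneled: 941 × 1/16 = 58.8125
χ² = Σ (O − E)² / E
  red-kerneled: (880 − 882.1875)² / 882.1875 = 0.0054
  white-kerneled: (61 − 58.8125)² / 58.8125 = 0.0814
χ² = 0.0054 + 0.0814 = 0.0868 ≈ 0.087
Degrees of freedom = 2 − 1 = 1; critical value at α = 0.05 is 3.841.
Since 0.087 < 3.841, we fail to reject the null hypothesis — the data are consistent with the 15:1 ratio.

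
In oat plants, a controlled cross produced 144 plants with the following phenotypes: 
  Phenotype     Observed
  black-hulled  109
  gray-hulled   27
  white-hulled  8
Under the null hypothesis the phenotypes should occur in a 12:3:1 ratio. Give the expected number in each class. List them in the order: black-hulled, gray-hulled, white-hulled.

108, 27, 9

The 12:3:1 ratio has 16 parts, so with N = 144 the expected counts are:
  black-hulled: 144 × 12/16 = 108
  gray-hulled: 144 × 3/16 = 27
  white-hulled: 144 × 1/16 = 9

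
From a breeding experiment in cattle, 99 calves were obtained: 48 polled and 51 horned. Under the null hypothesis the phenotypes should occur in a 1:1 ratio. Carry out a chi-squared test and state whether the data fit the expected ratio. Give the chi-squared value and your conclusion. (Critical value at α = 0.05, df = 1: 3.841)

Total ratio parts = 2. Expected numbers out of 99:
  polled: 99 × 1/2 = 49.5
  horned: 99 × 1/2 = 49.5
χ² = Σ (O − E)² / E
  polled: (48 − 49.5)² / 49.5 = 0.0455
  horned: (51 − 49.5)² / 49.5 = 0.0455
χ² = 0.0455 + 0.0455 = 0.091
Degrees of freedom = 2 − 1 = 1; critical value at α = 0.05 is 3.841.
Since 0.091 < 3.841, we fail to reject the null hypothesis — the data are consistent with the 1:1 ratio.

0.091; consistent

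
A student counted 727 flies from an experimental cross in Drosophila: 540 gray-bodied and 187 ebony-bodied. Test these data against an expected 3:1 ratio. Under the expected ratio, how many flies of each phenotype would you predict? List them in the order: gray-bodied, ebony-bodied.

The 3:1 ratio has 4 parts, so with N = 727 the expected counts are:
  gray-bodied: 727 × 3/4 = 545.25
  ebony-bodied: 727 × 1/4 = 181.75

545.25, 181.75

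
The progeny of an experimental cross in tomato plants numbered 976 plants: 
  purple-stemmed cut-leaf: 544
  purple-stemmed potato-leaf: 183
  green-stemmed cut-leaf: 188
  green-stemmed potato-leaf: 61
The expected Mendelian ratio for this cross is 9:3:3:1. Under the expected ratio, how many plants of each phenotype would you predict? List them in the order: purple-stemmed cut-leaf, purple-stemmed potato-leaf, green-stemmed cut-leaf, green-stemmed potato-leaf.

549, 183, 183, 61

Total ratio parts = 16. Expected numbers out of 976:
  purple-stemmed cut-leaf: 976 × 9/16 = 549
  purple-stemmed potato-leaf: 976 × 3/16 = 183
  green-stemmed cut-leaf: 976 × 3/16 = 183
  green-stemmed potato-leaf: 976 × 1/16 = 61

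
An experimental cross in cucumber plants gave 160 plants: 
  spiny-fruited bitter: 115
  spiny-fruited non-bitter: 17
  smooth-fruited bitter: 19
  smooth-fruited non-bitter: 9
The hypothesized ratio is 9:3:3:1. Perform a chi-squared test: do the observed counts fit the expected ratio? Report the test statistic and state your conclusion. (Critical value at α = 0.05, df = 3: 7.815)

16.711; not consistent

Expected counts for N = 160 under a 9:3:3:1 ratio (total parts = 16):
  spiny-fruited bitter: 160 × 9/16 = 90
  spiny-fruited non-bitter: 160 × 3/16 = 30
  smooth-fruited bitter: 160 × 3/16 = 30
  smooth-fruited non-bitter: 160 × 1/16 = 10
χ² = Σ (O − E)² / E
  spiny-fruited bitter: (115 − 90)² / 90 = 6.9444
  spiny-fruited non-bitter: (17 − 30)² / 30 = 5.6333
  smooth-fruited bitter: (19 − 30)² / 30 = 4.0333
  smooth-fruited non-bitter: (9 − 10)² / 10 = 0.1000
χ² = 6.9444 + 5.6333 + 4.0333 + 0.1000 = 16.711
Degrees of freedom = 4 − 1 = 3; critical value at α = 0.05 is 7.815.
Since 16.711 > 7.815, we reject the null hypothesis — the data do not fit the 9:3:3:1 ratio.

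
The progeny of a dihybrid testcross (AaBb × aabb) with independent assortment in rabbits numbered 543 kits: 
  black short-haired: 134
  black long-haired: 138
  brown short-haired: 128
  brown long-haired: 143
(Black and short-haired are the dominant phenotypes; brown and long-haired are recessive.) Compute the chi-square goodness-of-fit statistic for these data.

A dihybrid testcross with independent assortment gives a 1:1:1:1 ratio.
Under the 1:1:1:1 hypothesis (Σ ratio = 4, N = 543):
  black short-haired: 543 × 1/4 = 135.75
  black long-haired: 543 × 1/4 = 135.75
  brown short-haired: 543 × 1/4 = 135.75
  brown long-haired: 543 × 1/4 = 135.75
χ² = Σ (O − E)² / E
  black short-haired: (134 − 135.75)² / 135.75 = 0.0226
  black long-haired: (138 − 135.75)² / 135.75 = 0.0373
  brown short-haired: (128 − 135.75)² / 135.75 = 0.4424
  brown long-haired: (143 − 135.75)² / 135.75 = 0.3872
χ² = 0.0226 + 0.0373 + 0.4424 + 0.3872 = 0.8895 ≈ 0.890

0.890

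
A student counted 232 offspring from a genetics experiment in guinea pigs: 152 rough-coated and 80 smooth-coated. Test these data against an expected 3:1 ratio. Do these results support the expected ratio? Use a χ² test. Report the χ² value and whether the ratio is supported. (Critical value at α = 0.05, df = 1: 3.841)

11.126; not consistent

The 3:1 ratio has 4 parts, so with N = 232 the expected counts are:
  rough-coated: 232 × 3/4 = 174
  smooth-coated: 232 × 1/4 = 58
χ² = Σ (O − E)² / E
  rough-coated: (152 − 174)² / 174 = 2.7816
  smooth-coated: (80 − 58)² / 58 = 8.3448
χ² = 2.7816 + 8.3448 = 11.1264 ≈ 11.126
Degrees of freedom = 2 − 1 = 1; critical value at α = 0.05 is 3.841.
Since 11.126 > 3.841, we reject the null hypothesis — the data do not fit the 3:1 ratio.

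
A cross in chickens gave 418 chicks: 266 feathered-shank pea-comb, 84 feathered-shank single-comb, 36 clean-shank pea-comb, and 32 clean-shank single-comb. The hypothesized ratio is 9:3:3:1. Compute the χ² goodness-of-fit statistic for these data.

Expected counts for N = 418 under a 9:3:3:1 ratio (total parts = 16):
  feathered-shank pea-comb: 418 × 9/16 = 235.125
  feathered-shank single-comb: 418 × 3/16 = 78.375
  clean-shank pea-comb: 418 × 3/16 = 78.375
  clean-shank single-comb: 418 × 1/16 = 26.125
χ² = Σ (O − E)² / E
  feathered-shank pea-comb: (266 − 235.125)² / 235.125 = 4.0543
  feathered-shank single-comb: (84 − 78.375)² / 78.375 = 0.4037
  clean-shank pea-comb: (36 − 78.375)² / 78.375 = 22.9109
  clean-shank single-comb: (32 − 26.125)² / 26.125 = 1.3212
χ² = 4.0543 + 0.4037 + 22.9109 + 1.3212 = 28.6901 ≈ 28.690

28.690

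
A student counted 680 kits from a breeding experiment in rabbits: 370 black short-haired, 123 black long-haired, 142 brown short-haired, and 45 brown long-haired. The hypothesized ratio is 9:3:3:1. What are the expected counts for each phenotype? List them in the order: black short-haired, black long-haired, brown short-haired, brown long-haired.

382.5, 127.5, 127.5, 42.5

Under the 9:3:3:1 hypothesis (Σ ratio = 16, N = 680):
  black short-haired: 680 × 9/16 = 382.5
  black long-haired: 680 × 3/16 = 127.5
  brown short-haired: 680 × 3/16 = 127.5
  brown long-haired: 680 × 1/16 = 42.5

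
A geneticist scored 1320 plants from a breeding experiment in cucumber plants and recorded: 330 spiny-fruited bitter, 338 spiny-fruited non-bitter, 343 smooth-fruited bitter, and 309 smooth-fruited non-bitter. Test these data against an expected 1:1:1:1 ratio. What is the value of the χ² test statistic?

2.042

The 1:1:1:1 ratio has 4 parts, so with N = 1320 the expected counts are:
  spiny-fruited bitter: 1320 × 1/4 = 330
  spiny-fruited non-bitter: 1320 × 1/4 = 330
  smooth-fruited bitter: 1320 × 1/4 = 330
  smooth-fruited non-bitter: 1320 × 1/4 = 330
χ² = Σ (O − E)² / E
  spiny-fruited bitter: (330 − 330)² / 330 = 0.0000
  spiny-fruited non-bitter: (338 − 330)² / 330 = 0.1939
  smooth-fruited bitter: (343 − 330)² / 330 = 0.5121
  smooth-fruited non-bitter: (309 − 330)² / 330 = 1.3364
χ² = 0.0000 + 0.1939 + 0.5121 + 1.3364 = 2.0424 ≈ 2.042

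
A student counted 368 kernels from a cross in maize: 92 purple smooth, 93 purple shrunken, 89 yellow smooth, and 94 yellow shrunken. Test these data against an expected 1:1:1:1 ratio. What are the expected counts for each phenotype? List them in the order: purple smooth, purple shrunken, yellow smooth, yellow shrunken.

Expected counts for N = 368 under a 1:1:1:1 ratio (total parts = 4):
  purple smooth: 368 × 1/4 = 92
  purple shrunken: 368 × 1/4 = 92
  yellow smooth: 368 × 1/4 = 92
  yellow shrunken: 368 × 1/4 = 92

92, 92, 92, 92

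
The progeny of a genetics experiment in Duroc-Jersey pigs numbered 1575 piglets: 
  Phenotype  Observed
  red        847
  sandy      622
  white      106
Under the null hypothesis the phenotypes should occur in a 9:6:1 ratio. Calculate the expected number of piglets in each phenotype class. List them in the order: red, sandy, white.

Under the 9:6:1 hypothesis (Σ ratio = 16, N = 1575):
  red: 1575 × 9/16 = 885.9375
  sandy: 1575 × 6/16 = 590.625
  white: 1575 × 1/16 = 98.4375

885.9375, 590.625, 98.4375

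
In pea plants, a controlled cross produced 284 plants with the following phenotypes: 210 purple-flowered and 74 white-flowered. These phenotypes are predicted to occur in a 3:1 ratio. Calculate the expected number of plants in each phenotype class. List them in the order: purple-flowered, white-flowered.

Total ratio parts = 4. Expected numbers out of 284:
  purple-flowered: 284 × 3/4 = 213
  white-flowered: 284 × 1/4 = 71

213, 71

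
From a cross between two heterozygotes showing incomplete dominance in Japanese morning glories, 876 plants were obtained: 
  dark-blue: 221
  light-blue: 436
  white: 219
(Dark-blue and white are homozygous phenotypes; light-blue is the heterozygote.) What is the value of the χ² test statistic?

0.027

With incomplete dominance, a heterozygote × heterozygote cross gives a 1:2:1 phenotypic ratio.
The 1:2:1 ratio has 4 parts, so with N = 876 the expected counts are:
  dark-blue: 876 × 1/4 = 219
  light-blue: 876 × 2/4 = 438
  white: 876 × 1/4 = 219
χ² = Σ (O − E)² / E
  dark-blue: (221 − 219)² / 219 = 0.0183
  light-blue: (436 − 438)² / 438 = 0.0091
  white: (219 − 219)² / 219 = 0.0000
χ² = 0.0183 + 0.0091 + 0.0000 = 0.0274 ≈ 0.027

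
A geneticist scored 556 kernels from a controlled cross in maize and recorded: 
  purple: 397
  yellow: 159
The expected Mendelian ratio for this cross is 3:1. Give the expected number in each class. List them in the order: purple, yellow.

417, 139

Total ratio parts = 4. Expected numbers out of 556:
  purple: 556 × 3/4 = 417
  yellow: 556 × 1/4 = 139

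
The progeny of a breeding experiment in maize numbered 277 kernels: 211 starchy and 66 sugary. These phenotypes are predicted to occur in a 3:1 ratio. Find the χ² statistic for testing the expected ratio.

The 3:1 ratio has 4 parts, so with N = 277 the expected counts are:
  starchy: 277 × 3/4 = 207.75
  sugary: 277 × 1/4 = 69.25
χ² = Σ (O − E)² / E
  starchy: (211 − 207.75)² / 207.75 = 0.0508
  sugary: (66 − 69.25)² / 69.25 = 0.1525
χ² = 0.0508 + 0.1525 = 0.2033 ≈ 0.203

0.203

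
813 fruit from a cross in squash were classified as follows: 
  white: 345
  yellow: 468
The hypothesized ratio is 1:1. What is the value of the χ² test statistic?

Expected counts for N = 813 under a 1:1 ratio (total parts = 2):
  white: 813 × 1/2 = 406.5
  yellow: 813 × 1/2 = 406.5
χ² = Σ (O − E)² / E
  white: (345 − 406.5)² / 406.5 = 9.3044
  yellow: (468 − 406.5)² / 406.5 = 9.3044
χ² = 9.3044 + 9.3044 = 18.6088 ≈ 18.609

18.609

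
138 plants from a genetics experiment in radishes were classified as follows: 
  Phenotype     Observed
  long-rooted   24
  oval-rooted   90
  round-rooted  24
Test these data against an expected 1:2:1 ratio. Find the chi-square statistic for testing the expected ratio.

12.783

Total ratio parts = 4. Expected numbers out of 138:
  long-rooted: 138 × 1/4 = 34.5
  oval-rooted: 138 × 2/4 = 69
  round-rooted: 138 × 1/4 = 34.5
χ² = Σ (O − E)² / E
  long-rooted: (24 − 34.5)² / 34.5 = 3.1957
  oval-rooted: (90 − 69)² / 69 = 6.3913
  round-rooted: (24 − 34.5)² / 34.5 = 3.1957
χ² = 3.1957 + 6.3913 + 3.1957 = 12.7827 ≈ 12.783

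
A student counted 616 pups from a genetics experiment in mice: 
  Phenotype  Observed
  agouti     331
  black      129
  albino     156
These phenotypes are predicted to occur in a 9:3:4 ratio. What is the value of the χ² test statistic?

2.297

Expected counts for N = 616 under a 9:3:4 ratio (total parts = 16):
  agouti: 616 × 9/16 = 346.5
  black: 616 × 3/16 = 115.5
  albino: 616 × 4/16 = 154
χ² = Σ (O − E)² / E
  agouti: (331 − 346.5)² / 346.5 = 0.6934
  black: (129 − 115.5)² / 115.5 = 1.5779
  albino: (156 − 154)² / 154 = 0.0260
χ² = 0.6934 + 1.5779 + 0.0260 = 2.2973 ≈ 2.297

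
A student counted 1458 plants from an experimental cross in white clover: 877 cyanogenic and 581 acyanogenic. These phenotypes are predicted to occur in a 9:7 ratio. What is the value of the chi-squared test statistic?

Total ratio parts = 16. Expected numbers out of 1458:
  cyanogenic: 1458 × 9/16 = 820.125
  acyanogenic: 1458 × 7/16 = 637.875
χ² = Σ (O − E)² / E
  cyanogenic: (877 − 820.125)² / 820.125 = 3.9442
  acyanogenic: (581 − 637.875)² / 637.875 = 5.0712
χ² = 3.9442 + 5.0712 = 9.0154 ≈ 9.015

9.015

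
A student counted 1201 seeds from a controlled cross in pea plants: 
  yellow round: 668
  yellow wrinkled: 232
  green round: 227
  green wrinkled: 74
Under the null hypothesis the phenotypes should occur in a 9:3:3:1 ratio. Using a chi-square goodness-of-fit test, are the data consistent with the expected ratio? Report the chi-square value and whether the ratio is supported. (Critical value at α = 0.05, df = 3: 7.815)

0.320; consistent

Expected counts for N = 1201 under a 9:3:3:1 ratio (total parts = 16):
  yellow round: 1201 × 9/16 = 675.5625
  yellow wrinkled: 1201 × 3/16 = 225.1875
  green round: 1201 × 3/16 = 225.1875
  green wrinkled: 1201 × 1/16 = 75.0625
χ² = Σ (O − E)² / E
  yellow round: (668 − 675.5625)² / 675.5625 = 0.0847
  yellow wrinkled: (232 − 225.1875)² / 225.1875 = 0.2061
  green round: (227 − 225.1875)² / 225.1875 = 0.0146
  green wrinkled: (74 − 75.0625)² / 75.0625 = 0.0150
χ² = 0.0847 + 0.2061 + 0.0146 + 0.0150 = 0.3204 ≈ 0.320
Degrees of freedom = 4 − 1 = 3; critical value at α = 0.05 is 7.815.
Since 0.320 < 7.815, we fail to reject the null hypothesis — the data are consistent with the 9:3:3:1 ratio.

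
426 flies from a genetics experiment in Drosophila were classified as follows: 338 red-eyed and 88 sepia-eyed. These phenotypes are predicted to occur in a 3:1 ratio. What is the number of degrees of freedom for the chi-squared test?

1

A goodness-of-fit test with 2 phenotype classes has df = 2 − 1 = 1.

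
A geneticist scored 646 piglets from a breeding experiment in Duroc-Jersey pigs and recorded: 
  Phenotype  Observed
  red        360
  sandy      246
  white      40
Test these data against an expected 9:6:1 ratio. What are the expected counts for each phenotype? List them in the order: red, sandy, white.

Under the 9:6:1 hypothesis (Σ ratio = 16, N = 646):
  red: 646 × 9/16 = 363.375
  sandy: 646 × 6/16 = 242.25
  white: 646 × 1/16 = 40.375

363.375, 242.25, 40.375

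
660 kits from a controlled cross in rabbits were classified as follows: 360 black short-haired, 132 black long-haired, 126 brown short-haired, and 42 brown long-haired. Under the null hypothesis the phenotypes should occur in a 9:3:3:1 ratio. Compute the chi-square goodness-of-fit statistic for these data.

0.945

The 9:3:3:1 ratio has 16 parts, so with N = 660 the expected counts are:
  black short-haired: 660 × 9/16 = 371.25
  black long-haired: 660 × 3/16 = 123.75
  brown short-haired: 660 × 3/16 = 123.75
  brown long-haired: 660 × 1/16 = 41.25
χ² = Σ (O − E)² / E
  black short-haired: (360 − 371.25)² / 371.25 = 0.3409
  black long-haired: (132 − 123.75)² / 123.75 = 0.5500
  brown short-haired: (126 − 123.75)² / 123.75 = 0.0409
  brown long-haired: (42 − 41.25)² / 41.25 = 0.0136
χ² = 0.3409 + 0.5500 + 0.0409 + 0.0136 = 0.9454 ≈ 0.945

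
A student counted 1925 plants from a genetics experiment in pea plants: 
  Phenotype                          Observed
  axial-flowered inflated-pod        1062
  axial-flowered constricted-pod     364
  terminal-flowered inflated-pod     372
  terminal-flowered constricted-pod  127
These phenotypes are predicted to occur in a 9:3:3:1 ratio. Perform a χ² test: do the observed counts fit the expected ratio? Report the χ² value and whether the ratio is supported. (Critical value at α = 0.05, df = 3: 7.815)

Total ratio parts = 16. Expected numbers out of 1925:
  axial-flowered inflated-pod: 1925 × 9/16 = 1082.8125
  axial-flowered constricted-pod: 1925 × 3/16 = 360.9375
  terminal-flowered inflated-pod: 1925 × 3/16 = 360.9375
  terminal-flowered constricted-pod: 1925 × 1/16 = 120.3125
χ² = Σ (O − E)² / E
  axial-flowered inflated-pod: (1062 − 1082.8125)² / 1082.8125 = 0.4000
  axial-flowered constricted-pod: (364 − 360.9375)² / 360.9375 = 0.0260
  terminal-flowered inflated-pod: (372 − 360.9375)² / 360.9375 = 0.3391
  terminal-flowered constricted-pod: (127 − 120.3125)² / 120.3125 = 0.3717
χ² = 0.4000 + 0.0260 + 0.3391 + 0.3717 = 1.1368 ≈ 1.137
Degrees of freedom = 4 − 1 = 3; critical value at α = 0.05 is 7.815.
Since 1.137 < 7.815, we fail to reject the null hypothesis — the data are consistent with the 9:3:3:1 ratio.

1.137; consistent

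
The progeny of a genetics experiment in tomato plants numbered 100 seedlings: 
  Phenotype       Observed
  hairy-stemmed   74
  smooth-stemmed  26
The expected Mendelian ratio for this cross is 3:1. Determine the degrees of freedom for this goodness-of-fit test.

1

A goodness-of-fit test with 2 phenotype classes has df = 2 − 1 = 1.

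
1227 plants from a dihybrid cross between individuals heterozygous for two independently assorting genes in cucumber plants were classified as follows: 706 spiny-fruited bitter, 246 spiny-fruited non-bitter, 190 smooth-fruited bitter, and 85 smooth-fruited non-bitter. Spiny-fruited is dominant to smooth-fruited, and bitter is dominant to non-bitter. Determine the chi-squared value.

9.344

A dihybrid F₂ with independent assortment and complete dominance at both loci gives a 9:3:3:1 phenotypic ratio.
Total ratio parts = 16. Expected numbers out of 1227:
  spiny-fruited bitter: 1227 × 9/16 = 690.1875
  spiny-fruited non-bitter: 1227 × 3/16 = 230.0625
  smooth-fruited bitter: 1227 × 3/16 = 230.0625
  smooth-fruited non-bitter: 1227 × 1/16 = 76.6875
χ² = Σ (O − E)² / E
  spiny-fruited bitter: (706 − 690.1875)² / 690.1875 = 0.3623
  spiny-fruited non-bitter: (246 − 230.0625)² / 230.0625 = 1.1041
  smooth-fruited bitter: (190 − 230.0625)² / 230.0625 = 6.9764
  smooth-fruited non-bitter: (85 − 76.6875)² / 76.6875 = 0.9010
χ² = 0.3623 + 1.1041 + 6.9764 + 0.9010 = 9.3438 ≈ 9.344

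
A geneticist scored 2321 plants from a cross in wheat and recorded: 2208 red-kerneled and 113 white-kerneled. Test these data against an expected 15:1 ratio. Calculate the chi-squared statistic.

Expected counts for N = 2321 under a 15:1 ratio (total parts = 16):
  red-kerneled: 2321 × 15/16 = 2175.9375
  white-kerneled: 2321 × 1/16 = 145.0625
χ² = Σ (O − E)² / E
  red-kerneled: (2208 − 2175.9375)² / 2175.9375 = 0.4724
  white-kerneled: (113 − 145.0625)² / 145.0625 = 7.0866
χ² = 0.4724 + 7.0866 = 7.559

7.559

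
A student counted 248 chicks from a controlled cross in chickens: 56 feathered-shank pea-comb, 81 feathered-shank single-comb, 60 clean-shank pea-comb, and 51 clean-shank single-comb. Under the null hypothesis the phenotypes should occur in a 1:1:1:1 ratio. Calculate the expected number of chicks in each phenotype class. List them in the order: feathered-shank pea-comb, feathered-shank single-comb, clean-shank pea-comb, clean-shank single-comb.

Under the 1:1:1:1 hypothesis (Σ ratio = 4, N = 248):
  feathered-shank pea-comb: 248 × 1/4 = 62
  feathered-shank single-comb: 248 × 1/4 = 62
  clean-shank pea-comb: 248 × 1/4 = 62
  clean-shank single-comb: 248 × 1/4 = 62

62, 62, 62, 62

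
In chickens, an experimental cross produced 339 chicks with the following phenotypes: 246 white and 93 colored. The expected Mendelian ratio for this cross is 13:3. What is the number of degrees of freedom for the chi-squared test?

A goodness-of-fit test with 2 phenotype classes has df = 2 − 1 = 1.

1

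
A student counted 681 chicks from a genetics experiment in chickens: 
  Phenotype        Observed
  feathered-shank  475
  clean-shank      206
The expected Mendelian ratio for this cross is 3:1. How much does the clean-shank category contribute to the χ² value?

The 3:1 ratio has 4 parts, so with N = 681 the expected counts are:
  feathered-shank: 681 × 3/4 = 510.75
  clean-shank: 681 × 1/4 = 170.25
Contribution of clean-shank: (206 − 170.25)² / 170.25 = 7.5070

7.507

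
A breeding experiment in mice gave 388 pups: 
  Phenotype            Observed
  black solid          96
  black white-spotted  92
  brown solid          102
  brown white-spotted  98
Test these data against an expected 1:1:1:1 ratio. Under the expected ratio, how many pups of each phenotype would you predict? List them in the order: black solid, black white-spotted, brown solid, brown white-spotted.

97, 97, 97, 97

Under the 1:1:1:1 hypothesis (Σ ratio = 4, N = 388):
  black solid: 388 × 1/4 = 97
  black white-spotted: 388 × 1/4 = 97
  brown solid: 388 × 1/4 = 97
  brown white-spotted: 388 × 1/4 = 97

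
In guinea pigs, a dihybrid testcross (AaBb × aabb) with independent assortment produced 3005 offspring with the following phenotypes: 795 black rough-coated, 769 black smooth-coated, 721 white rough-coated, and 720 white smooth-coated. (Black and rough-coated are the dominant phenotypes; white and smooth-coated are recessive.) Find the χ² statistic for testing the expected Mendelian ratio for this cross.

A dihybrid testcross with independent assortment gives a 1:1:1:1 ratio.
Total ratio parts = 4. Expected numbers out of 3005:
  black rough-coated: 3005 × 1/4 = 751.25
  black smooth-coated: 3005 × 1/4 = 751.25
  white rough-coated: 3005 × 1/4 = 751.25
  white smooth-coated: 3005 × 1/4 = 751.25
χ² = Σ (O − E)² / E
  black rough-coated: (795 − 751.25)² / 751.25 = 2.5478
  black smooth-coated: (769 − 751.25)² / 751.25 = 0.4194
  white rough-coated: (721 − 751.25)² / 751.25 = 1.2181
  white smooth-coated: (720 − 751.25)² / 751.25 = 1.2999
χ² = 2.5478 + 0.4194 + 1.2181 + 1.2999 = 5.4852 ≈ 5.485

5.485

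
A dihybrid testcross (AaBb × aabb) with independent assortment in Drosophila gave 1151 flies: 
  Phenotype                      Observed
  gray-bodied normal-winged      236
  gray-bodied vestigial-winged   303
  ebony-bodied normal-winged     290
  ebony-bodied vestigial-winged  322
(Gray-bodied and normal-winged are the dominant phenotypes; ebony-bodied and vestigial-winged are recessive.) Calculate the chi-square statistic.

A dihybrid testcross with independent assortment gives a 1:1:1:1 ratio.
The 1:1:1:1 ratio has 4 parts, so with N = 1151 the expected counts are:
  gray-bodied normal-winged: 1151 × 1/4 = 287.75
  gray-bodied vestigial-winged: 1151 × 1/4 = 287.75
  ebony-bodied normal-winged: 1151 × 1/4 = 287.75
  ebony-bodied vestigial-winged: 1151 × 1/4 = 287.75
χ² = Σ (O − E)² / E
  gray-bodied normal-winged: (236 − 287.75)² / 287.75 = 9.3069
  gray-bodied vestigial-winged: (303 − 287.75)² / 287.75 = 0.8082
  ebony-bodied normal-winged: (290 − 287.75)² / 287.75 = 0.0176
  ebony-bodied vestigial-winged: (322 − 287.75)² / 287.75 = 4.0767
χ² = 9.3069 + 0.8082 + 0.0176 + 4.0767 = 14.2094 ≈ 14.209

14.209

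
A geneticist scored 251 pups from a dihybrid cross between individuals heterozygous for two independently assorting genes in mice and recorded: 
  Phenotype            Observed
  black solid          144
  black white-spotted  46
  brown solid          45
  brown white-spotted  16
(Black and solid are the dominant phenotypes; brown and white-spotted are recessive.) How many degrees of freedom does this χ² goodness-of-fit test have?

3

A dihybrid F₂ with independent assortment and complete dominance at both loci gives a 9:3:3:1 phenotypic ratio.
A goodness-of-fit test with 4 phenotype classes has df = 4 − 1 = 3.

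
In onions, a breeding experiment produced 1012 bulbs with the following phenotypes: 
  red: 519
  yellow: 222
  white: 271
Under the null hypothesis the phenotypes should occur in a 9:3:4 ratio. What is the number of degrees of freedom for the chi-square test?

2

A goodness-of-fit test with 3 phenotype classes has df = 3 − 1 = 2.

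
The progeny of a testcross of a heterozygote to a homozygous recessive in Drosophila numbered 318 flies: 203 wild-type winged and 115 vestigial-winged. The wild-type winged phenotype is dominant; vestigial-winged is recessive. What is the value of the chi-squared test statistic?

A testcross of a heterozygote (Aa × aa) gives a 1:1 phenotypic ratio.
Expected counts for N = 318 under a 1:1 ratio (total parts = 2):
  wild-type winged: 318 × 1/2 = 159
  vestigial-winged: 318 × 1/2 = 159
χ² = Σ (O − E)² / E
  wild-type winged: (203 − 159)² / 159 = 12.1761
  vestigial-winged: (115 − 159)² / 159 = 12.1761
χ² = 12.1761 + 12.1761 = 24.3522 ≈ 24.352

24.352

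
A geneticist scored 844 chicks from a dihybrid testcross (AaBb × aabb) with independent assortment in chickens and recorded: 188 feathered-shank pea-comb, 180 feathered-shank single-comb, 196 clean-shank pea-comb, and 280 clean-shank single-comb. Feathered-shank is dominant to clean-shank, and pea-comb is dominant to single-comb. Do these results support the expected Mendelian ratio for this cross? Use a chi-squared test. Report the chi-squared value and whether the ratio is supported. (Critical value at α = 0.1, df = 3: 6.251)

A dihybrid testcross with independent assortment gives a 1:1:1:1 ratio.
Expected counts for N = 844 under a 1:1:1:1 ratio (total parts = 4):
  feathered-shank pea-comb: 844 × 1/4 = 211
  feathered-shank single-comb: 844 × 1/4 = 211
  clean-shank pea-comb: 844 × 1/4 = 211
  clean-shank single-comb: 844 × 1/4 = 211
χ² = Σ (O − E)² / E
  feathered-shank pea-comb: (188 − 211)² / 211 = 2.5071
  feathered-shank single-comb: (180 − 211)² / 211 = 4.5545
  clean-shank pea-comb: (196 − 211)² / 211 = 1.0664
  clean-shank single-comb: (280 − 211)² / 211 = 22.5640
χ² = 2.5071 + 4.5545 + 1.0664 + 22.5640 = 30.692
Degrees of freedom = 4 − 1 = 3; critical value at α = 0.1 is 6.251.
Since 30.692 > 6.251, we reject the null hypothesis — the data do not fit the 1:1:1:1 ratio.

30.692; not consistent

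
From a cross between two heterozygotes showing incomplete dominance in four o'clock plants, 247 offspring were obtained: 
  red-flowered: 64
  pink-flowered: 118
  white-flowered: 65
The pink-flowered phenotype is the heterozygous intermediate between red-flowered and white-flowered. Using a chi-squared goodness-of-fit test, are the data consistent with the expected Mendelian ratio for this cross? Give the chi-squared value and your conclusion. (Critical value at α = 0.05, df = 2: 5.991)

0.498; consistent

With incomplete dominance, a heterozygote × heterozygote cross gives a 1:2:1 phenotypic ratio.
Under the 1:2:1 hypothesis (Σ ratio = 4, N = 247):
  red-flowered: 247 × 1/4 = 61.75
  pink-flowered: 247 × 2/4 = 123.5
  white-flowered: 247 × 1/4 = 61.75
χ² = Σ (O − E)² / E
  red-flowered: (64 − 61.75)² / 61.75 = 0.0820
  pink-flowered: (118 − 123.5)² / 123.5 = 0.2449
  white-flowered: (65 − 61.75)² / 61.75 = 0.1711
χ² = 0.0820 + 0.2449 + 0.1711 = 0.498
Degrees of freedom = 3 − 1 = 2; critical value at α = 0.05 is 5.991.
Since 0.498 < 5.991, we fail to reject the null hypothesis — the data are consistent with the 1:2:1 ratio.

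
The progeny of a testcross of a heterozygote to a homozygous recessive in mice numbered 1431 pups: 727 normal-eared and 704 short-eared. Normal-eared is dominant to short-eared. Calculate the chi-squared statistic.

A testcross of a heterozygote (Aa × aa) gives a 1:1 phenotypic ratio.
The 1:1 ratio has 2 parts, so with N = 1431 the expected counts are:
  normal-eared: 1431 × 1/2 = 715.5
  short-eared: 1431 × 1/2 = 715.5
χ² = Σ (O − E)² / E
  normal-eared: (727 − 715.5)² / 715.5 = 0.1848
  short-eared: (704 − 715.5)² / 715.5 = 0.1848
χ² = 0.1848 + 0.1848 = 0.3696 ≈ 0.370

0.370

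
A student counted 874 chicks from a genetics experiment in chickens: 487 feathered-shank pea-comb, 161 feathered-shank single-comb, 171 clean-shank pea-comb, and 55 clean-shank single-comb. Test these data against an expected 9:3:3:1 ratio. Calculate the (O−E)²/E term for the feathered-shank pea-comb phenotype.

Total ratio parts = 16. Expected numbers out of 874:
  feathered-shank pea-comb: 874 × 9/16 = 491.625
  feathered-shank single-comb: 874 × 3/16 = 163.875
  clean-shank pea-comb: 874 × 3/16 = 163.875
  clean-shank single-comb: 874 × 1/16 = 54.625
Contribution of feathered-shank pea-comb: (487 − 491.625)² / 491.625 = 0.0435

0.044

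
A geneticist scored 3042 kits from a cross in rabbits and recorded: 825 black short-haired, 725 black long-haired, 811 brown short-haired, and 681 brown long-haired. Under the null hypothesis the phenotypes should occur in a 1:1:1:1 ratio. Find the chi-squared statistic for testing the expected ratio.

18.792

The 1:1:1:1 ratio has 4 parts, so with N = 3042 the expected counts are:
  black short-haired: 3042 × 1/4 = 760.5
  black long-haired: 3042 × 1/4 = 760.5
  brown short-haired: 3042 × 1/4 = 760.5
  brown long-haired: 3042 × 1/4 = 760.5
χ² = Σ (O − E)² / E
  black short-haired: (825 − 760.5)² / 760.5 = 5.4704
  black long-haired: (725 − 760.5)² / 760.5 = 1.6571
  brown short-haired: (811 − 760.5)² / 760.5 = 3.3534
  brown long-haired: (681 − 760.5)² / 760.5 = 8.3107
χ² = 5.4704 + 1.6571 + 3.3534 + 8.3107 = 18.7916 ≈ 18.792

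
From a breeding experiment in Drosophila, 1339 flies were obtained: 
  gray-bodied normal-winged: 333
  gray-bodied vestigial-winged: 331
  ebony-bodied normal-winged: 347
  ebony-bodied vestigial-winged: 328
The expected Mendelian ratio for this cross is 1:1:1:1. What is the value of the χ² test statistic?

0.636

Expected counts for N = 1339 under a 1:1:1:1 ratio (total parts = 4):
  gray-bodied normal-winged: 1339 × 1/4 = 334.75
  gray-bodied vestigial-winged: 1339 × 1/4 = 334.75
  ebony-bodied normal-winged: 1339 × 1/4 = 334.75
  ebony-bodied vestigial-winged: 1339 × 1/4 = 334.75
χ² = Σ (O − E)² / E
  gray-bodied normal-winged: (333 − 334.75)² / 334.75 = 0.0091
  gray-bodied vestigial-winged: (331 − 334.75)² / 334.75 = 0.0420
  ebony-bodied normal-winged: (347 − 334.75)² / 334.75 = 0.4483
  ebony-bodied vestigial-winged: (328 − 334.75)² / 334.75 = 0.1361
χ² = 0.0091 + 0.0420 + 0.4483 + 0.1361 = 0.6355 ≈ 0.636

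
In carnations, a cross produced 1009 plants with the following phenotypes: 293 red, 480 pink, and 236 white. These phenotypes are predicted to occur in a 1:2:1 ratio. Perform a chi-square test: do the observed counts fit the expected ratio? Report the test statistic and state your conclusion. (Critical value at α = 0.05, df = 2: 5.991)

The 1:2:1 ratio has 4 parts, so with N = 1009 the expected counts are:
  red: 1009 × 1/4 = 252.25
  pink: 1009 × 2/4 = 504.5
  white: 1009 × 1/4 = 252.25
χ² = Σ (O − E)² / E
  red: (293 − 252.25)² / 252.25 = 6.5830
  pink: (480 − 504.5)² / 504.5 = 1.1898
  white: (236 − 252.25)² / 252.25 = 1.0468
χ² = 6.5830 + 1.1898 + 1.0468 = 8.8196 ≈ 8.820
Degrees of freedom = 3 − 1 = 2; critical value at α = 0.05 is 5.991.
Since 8.820 > 5.991, we reject the null hypothesis — the data do not fit the 1:2:1 ratio.

8.820; not consistent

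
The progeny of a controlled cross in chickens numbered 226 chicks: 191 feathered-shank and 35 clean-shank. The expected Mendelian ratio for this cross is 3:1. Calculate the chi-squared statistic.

10.909

Expected counts for N = 226 under a 3:1 ratio (total parts = 4):
  feathered-shank: 226 × 3/4 = 169.5
  clean-shank: 226 × 1/4 = 56.5
χ² = Σ (O − E)² / E
  feathered-shank: (191 − 169.5)² / 169.5 = 2.7271
  clean-shank: (35 − 56.5)² / 56.5 = 8.1814
χ² = 2.7271 + 8.1814 = 10.9085 ≈ 10.909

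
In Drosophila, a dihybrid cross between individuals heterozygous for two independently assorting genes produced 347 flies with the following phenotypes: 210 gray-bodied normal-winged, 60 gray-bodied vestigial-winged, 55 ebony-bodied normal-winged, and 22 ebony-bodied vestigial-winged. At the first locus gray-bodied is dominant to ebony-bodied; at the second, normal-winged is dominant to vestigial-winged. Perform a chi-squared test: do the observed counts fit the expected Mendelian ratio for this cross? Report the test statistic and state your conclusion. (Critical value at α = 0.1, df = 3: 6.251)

A dihybrid F₂ with independent assortment and complete dominance at both loci gives a 9:3:3:1 phenotypic ratio.
Under the 9:3:3:1 hypothesis (Σ ratio = 16, N = 347):
  gray-bodied normal-winged: 347 × 9/16 = 195.1875
  gray-bodied vestigial-winged: 347 × 3/16 = 65.0625
  ebony-bodied normal-winged: 347 × 3/16 = 65.0625
  ebony-bodied vestigial-winged: 347 × 1/16 = 21.6875
χ² = Σ (O − E)² / E
  gray-bodied normal-winged: (210 − 195.1875)² / 195.1875 = 1.1241
  gray-bodied vestigial-winged: (60 − 65.0625)² / 65.0625 = 0.3939
  ebony-bodied normal-winged: (55 − 65.0625)² / 65.0625 = 1.5563
  ebony-bodied vestigial-winged: (22 − 21.6875)² / 21.6875 = 0.0045
χ² = 1.1241 + 0.3939 + 1.5563 + 0.0045 = 3.0788 ≈ 3.079
Degrees of freedom = 4 − 1 = 3; critical value at α = 0.1 is 6.251.
Since 3.079 < 6.251, we fail to reject the null hypothesis — the data are consistent with the 9:3:3:1 ratio.

3.079; consistent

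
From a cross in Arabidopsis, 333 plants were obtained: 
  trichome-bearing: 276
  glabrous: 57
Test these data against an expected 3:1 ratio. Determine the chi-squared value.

The 3:1 ratio has 4 parts, so with N = 333 the expected counts are:
  trichome-bearing: 333 × 3/4 = 249.75
  glabrous: 333 × 1/4 = 83.25
χ² = Σ (O − E)² / E
  trichome-bearing: (276 − 249.75)² / 249.75 = 2.7590
  glabrous: (57 − 83.25)² / 83.25 = 8.2770
χ² = 2.7590 + 8.2770 = 11.036

11.036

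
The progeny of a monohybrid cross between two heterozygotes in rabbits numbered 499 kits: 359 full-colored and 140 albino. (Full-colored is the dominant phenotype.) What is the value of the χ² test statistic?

2.486

For a monohybrid cross between heterozygotes with complete dominance, the expected phenotypic ratio is 3:1.
The 3:1 ratio has 4 parts, so with N = 499 the expected counts are:
  full-colored: 499 × 3/4 = 374.25
  albino: 499 × 1/4 = 124.75
χ² = Σ (O − E)² / E
  full-colored: (359 − 374.25)² / 374.25 = 0.6214
  albino: (140 − 124.75)² / 124.75 = 1.8642
χ² = 0.6214 + 1.8642 = 2.4856 ≈ 2.486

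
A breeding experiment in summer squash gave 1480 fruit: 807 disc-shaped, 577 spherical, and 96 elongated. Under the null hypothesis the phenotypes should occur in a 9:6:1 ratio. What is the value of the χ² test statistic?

1.786

Expected counts for N = 1480 under a 9:6:1 ratio (total parts = 16):
  disc-shaped: 1480 × 9/16 = 832.5
  spherical: 1480 × 6/16 = 555
  elongated: 1480 × 1/16 = 92.5
χ² = Σ (O − E)² / E
  disc-shaped: (807 − 832.5)² / 832.5 = 0.7811
  spherical: (577 − 555)² / 555 = 0.8721
  elongated: (96 − 92.5)² / 92.5 = 0.1324
χ² = 0.7811 + 0.8721 + 0.1324 = 1.7856 ≈ 1.786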